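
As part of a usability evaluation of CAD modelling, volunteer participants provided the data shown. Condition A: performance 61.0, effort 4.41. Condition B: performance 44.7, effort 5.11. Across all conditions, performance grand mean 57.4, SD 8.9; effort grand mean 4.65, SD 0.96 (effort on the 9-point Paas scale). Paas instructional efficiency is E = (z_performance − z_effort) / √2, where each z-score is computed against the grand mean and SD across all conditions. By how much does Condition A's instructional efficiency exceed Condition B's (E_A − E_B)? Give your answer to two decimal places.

Condition A: z_P = (61.0 − 57.4)/8.9 = 0.4045; z_E = (4.41 − 4.65)/0.96 = -0.2500; E_A = (0.4045 − (-0.2500))/√2 = 0.4628.
Condition B: z_P = (44.7 − 57.4)/8.9 = -1.4270; z_E = (5.11 − 4.65)/0.96 = 0.4792; E_B = (-1.4270 − 0.4792)/√2 = -1.3479.
E_A − E_B = 0.4628 − (-1.3479) = 1.8107 ≈ 1.81.

1.81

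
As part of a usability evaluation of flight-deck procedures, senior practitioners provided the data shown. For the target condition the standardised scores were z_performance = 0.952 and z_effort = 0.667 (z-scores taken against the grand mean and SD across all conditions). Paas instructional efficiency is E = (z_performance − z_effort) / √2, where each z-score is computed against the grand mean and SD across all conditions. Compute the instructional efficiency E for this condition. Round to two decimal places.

z_P − z_E = 0.952 − 0.667 = 0.2850.
E = 0.2850 / √2 = 0.2850 / 1.41421 = 0.2015 ≈ 0.20.

0.20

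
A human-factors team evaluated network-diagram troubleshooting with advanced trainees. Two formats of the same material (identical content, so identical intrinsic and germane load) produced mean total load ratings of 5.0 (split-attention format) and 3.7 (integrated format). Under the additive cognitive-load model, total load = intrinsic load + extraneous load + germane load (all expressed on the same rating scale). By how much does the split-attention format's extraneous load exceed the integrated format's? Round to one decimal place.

1.3

Intrinsic and germane load are equal across formats, so the difference in total load equals the difference in extraneous load.
Extraneous-load difference = 5.0 − 3.7 = 1.3.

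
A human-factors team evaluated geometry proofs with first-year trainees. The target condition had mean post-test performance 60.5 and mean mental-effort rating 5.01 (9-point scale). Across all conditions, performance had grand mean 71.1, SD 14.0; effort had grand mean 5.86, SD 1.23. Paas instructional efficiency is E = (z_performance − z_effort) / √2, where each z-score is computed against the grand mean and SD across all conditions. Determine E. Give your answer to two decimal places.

-0.05

z_performance = (60.5 − 71.1) / 14.0 = -10.6000 / 14.0 = -0.7571.
z_effort = (5.01 − 5.86) / 1.23 = -0.8500 / 1.23 = -0.6911.
z_P − z_E = -0.7571 − (-0.6911) = -0.0660.
E = -0.0660 / √2 = -0.0660 / 1.41421 = -0.0467 ≈ -0.05.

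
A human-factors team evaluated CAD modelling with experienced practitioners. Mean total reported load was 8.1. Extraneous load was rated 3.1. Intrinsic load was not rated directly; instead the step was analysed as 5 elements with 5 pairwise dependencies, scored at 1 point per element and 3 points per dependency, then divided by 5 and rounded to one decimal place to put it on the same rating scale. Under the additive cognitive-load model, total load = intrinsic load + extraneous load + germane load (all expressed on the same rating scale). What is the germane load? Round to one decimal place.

Intrinsic (element-interactivity): (5 × 1 + 5 × 3) / 5 = 20 / 5 = 4.0000 → 4.0.
germane load = total − intrinsic − extraneous
             = 8.1 − 4.0 − 3.1 = 1.0.

1.0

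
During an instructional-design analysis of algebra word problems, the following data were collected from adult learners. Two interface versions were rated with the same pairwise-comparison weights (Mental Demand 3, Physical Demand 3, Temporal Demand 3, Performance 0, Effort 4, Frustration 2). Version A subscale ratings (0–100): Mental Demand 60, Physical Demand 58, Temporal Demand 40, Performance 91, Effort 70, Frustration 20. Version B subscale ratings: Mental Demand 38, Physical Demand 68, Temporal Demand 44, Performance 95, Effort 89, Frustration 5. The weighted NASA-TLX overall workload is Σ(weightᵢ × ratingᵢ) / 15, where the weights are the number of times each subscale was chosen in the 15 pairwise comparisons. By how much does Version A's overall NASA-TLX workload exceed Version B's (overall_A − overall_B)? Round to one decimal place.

Version A weighted sum = 3·60 + 3·58 + 3·40 + 0·91 + 4·70 + 2·20 = 180 + 174 + 120 + 0 + 280 + 40 = 794; overall_A = 794/15 = 52.9333.
Version B weighted sum = 3·38 + 3·68 + 3·44 + 0·95 + 4·89 + 2·5 = 114 + 204 + 132 + 0 + 356 + 10 = 816; overall_B = 816/15 = 54.4000.
Difference = 52.9333 − 54.4000 = -1.4667 ≈ -1.5.

-1.5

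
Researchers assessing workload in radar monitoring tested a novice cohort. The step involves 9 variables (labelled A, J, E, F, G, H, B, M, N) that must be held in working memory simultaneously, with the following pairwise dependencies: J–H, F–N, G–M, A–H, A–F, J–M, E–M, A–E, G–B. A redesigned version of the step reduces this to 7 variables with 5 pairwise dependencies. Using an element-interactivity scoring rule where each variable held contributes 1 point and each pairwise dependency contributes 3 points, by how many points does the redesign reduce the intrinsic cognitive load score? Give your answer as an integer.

14

Original: 9 × 1 + 9 × 3 = 9 + 27 = 36.
Redesigned: 7 × 1 + 5 × 3 = 7 + 15 = 22.
Reduction = 36 − 22 = 14.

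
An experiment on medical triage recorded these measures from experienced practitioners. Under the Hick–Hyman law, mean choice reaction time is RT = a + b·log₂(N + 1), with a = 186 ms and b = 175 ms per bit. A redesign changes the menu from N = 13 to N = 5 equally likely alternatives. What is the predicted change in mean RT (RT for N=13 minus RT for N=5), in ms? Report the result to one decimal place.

213.9

RT(13) = 186 + 175·log₂(14) = 186 + 175·3.8074 = 852.2950 ms.
RT(5) = 186 + 175·log₂(6) = 186 + 175·2.5850 = 638.3750 ms.
Difference = 852.2950 − 638.3750 = 213.9200 ≈ 213.9 ms.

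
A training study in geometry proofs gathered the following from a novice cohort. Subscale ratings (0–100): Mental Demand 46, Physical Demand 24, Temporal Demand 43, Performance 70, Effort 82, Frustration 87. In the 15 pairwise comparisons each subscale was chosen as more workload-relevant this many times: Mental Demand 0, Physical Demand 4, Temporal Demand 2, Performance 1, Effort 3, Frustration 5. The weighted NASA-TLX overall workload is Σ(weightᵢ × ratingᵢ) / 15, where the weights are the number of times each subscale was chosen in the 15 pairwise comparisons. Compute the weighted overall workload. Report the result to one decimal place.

62.2

The tallies are the weights (they sum to 15).
Weighted sum = 0·46 + 4·24 + 2·43 + 1·70 + 3·82 + 5·87
            = 0 + 96 + 86 + 70 + 246 + 435 = 933.
Overall workload = 933 / 15 = 62.2000 ≈ 62.2.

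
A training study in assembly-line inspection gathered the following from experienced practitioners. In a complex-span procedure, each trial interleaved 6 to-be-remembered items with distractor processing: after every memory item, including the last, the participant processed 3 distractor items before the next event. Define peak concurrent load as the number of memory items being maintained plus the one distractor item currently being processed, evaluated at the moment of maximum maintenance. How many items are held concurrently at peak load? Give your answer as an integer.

Maintenance is greatest during the distractor(s) after memory item 6: all 6 memory items are being held.
One distractor item is concurrently being processed.
Peak concurrent load = 6 + 1 = 7 items.

7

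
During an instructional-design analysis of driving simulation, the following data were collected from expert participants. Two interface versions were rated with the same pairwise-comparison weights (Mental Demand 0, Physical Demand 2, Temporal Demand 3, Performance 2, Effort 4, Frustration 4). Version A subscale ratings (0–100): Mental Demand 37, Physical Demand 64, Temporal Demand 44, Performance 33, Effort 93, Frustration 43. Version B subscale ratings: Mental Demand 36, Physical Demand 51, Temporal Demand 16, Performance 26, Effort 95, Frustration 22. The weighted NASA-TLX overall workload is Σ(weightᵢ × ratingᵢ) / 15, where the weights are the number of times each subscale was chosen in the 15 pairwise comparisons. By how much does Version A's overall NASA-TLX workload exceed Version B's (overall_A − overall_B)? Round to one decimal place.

13.3

Version A weighted sum = 0·37 + 2·64 + 3·44 + 2·33 + 4·93 + 4·43 = 0 + 128 + 132 + 66 + 372 + 172 = 870; overall_A = 870/15 = 58.0000.
Version B weighted sum = 0·36 + 2·51 + 3·16 + 2·26 + 4·95 + 4·22 = 0 + 102 + 48 + 52 + 380 + 88 = 670; overall_B = 670/15 = 44.6667.
Difference = 58.0000 − 44.6667 = 13.3333 ≈ 13.3.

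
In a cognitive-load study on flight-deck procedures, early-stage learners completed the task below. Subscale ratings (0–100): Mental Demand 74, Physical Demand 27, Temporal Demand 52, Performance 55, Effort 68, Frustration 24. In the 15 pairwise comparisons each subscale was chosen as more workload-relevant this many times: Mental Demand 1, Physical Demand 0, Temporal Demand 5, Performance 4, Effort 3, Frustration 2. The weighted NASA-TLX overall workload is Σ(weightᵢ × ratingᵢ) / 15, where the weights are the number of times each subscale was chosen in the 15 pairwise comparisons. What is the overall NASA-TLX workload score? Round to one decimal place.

The tallies are the weights (they sum to 15).
Weighted sum = 1·74 + 0·27 + 5·52 + 4·55 + 3·68 + 2·24
            = 74 + 0 + 260 + 220 + 204 + 48 = 806.
Overall workload = 806 / 15 = 53.7333 ≈ 53.7.

53.7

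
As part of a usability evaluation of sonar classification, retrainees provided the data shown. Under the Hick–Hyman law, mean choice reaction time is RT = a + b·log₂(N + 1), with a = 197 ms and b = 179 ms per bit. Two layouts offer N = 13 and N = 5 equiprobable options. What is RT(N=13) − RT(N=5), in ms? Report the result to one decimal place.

218.8

RT(13) = 197 + 179·log₂(14) = 197 + 179·3.8074 = 878.5246 ms.
RT(5) = 197 + 179·log₂(6) = 197 + 179·2.5850 = 659.7150 ms.
Difference = 878.5246 − 659.7150 = 218.8096 ≈ 218.8 ms.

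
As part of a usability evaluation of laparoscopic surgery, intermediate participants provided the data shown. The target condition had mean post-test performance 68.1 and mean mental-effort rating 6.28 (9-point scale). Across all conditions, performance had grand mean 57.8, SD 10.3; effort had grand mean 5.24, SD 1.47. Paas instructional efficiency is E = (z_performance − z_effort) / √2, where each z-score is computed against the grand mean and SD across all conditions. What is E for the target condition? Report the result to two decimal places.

z_performance = (68.1 − 57.8) / 10.3 = 10.3000 / 10.3 = 1.0000.
z_effort = (6.28 − 5.24) / 1.47 = 1.0400 / 1.47 = 0.7075.
z_P − z_E = 1.0000 − 0.7075 = 0.2925.
E = 0.2925 / √2 = 0.2925 / 1.41421 = 0.2068 ≈ 0.21.

0.21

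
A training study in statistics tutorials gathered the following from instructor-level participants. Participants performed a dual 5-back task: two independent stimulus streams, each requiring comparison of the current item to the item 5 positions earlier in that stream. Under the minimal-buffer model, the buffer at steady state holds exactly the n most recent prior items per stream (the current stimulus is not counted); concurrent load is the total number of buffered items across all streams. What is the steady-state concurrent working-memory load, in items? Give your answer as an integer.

10

Each stream's buffer holds its 5 most recent prior items.
Two independent streams: 2 × 5 = 10 buffered items at steady state.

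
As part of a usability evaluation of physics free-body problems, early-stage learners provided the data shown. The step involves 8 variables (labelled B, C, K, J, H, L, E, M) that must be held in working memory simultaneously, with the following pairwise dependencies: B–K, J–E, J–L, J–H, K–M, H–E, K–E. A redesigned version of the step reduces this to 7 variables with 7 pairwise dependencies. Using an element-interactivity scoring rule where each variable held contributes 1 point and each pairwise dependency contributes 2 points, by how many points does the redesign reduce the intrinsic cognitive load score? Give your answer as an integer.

1

Original: 8 × 1 + 7 × 2 = 8 + 14 = 22.
Redesigned: 7 × 1 + 7 × 2 = 7 + 14 = 21.
Reduction = 22 − 21 = 1.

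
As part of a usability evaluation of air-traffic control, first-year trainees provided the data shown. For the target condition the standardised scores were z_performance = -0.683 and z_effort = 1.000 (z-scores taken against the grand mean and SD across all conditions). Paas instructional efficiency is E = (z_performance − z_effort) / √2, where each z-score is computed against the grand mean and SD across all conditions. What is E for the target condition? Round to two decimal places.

-1.19

z_P − z_E = -0.683 − 1.000 = -1.6830.
E = -1.6830 / √2 = -1.6830 / 1.41421 = -1.1901 ≈ -1.19.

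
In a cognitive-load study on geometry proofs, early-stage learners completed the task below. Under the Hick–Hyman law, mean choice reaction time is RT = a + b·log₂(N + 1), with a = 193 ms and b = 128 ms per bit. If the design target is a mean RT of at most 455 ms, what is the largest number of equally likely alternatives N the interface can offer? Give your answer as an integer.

3

Set 193 + 128·log₂(N + 1) ≤ 455.
log₂(N + 1) ≤ (455 − 193) / 128 = 2.0469.
N + 1 ≤ 2^2.0469 = 4.1322.
N ≤ 3.1322, so the largest integer N is 3.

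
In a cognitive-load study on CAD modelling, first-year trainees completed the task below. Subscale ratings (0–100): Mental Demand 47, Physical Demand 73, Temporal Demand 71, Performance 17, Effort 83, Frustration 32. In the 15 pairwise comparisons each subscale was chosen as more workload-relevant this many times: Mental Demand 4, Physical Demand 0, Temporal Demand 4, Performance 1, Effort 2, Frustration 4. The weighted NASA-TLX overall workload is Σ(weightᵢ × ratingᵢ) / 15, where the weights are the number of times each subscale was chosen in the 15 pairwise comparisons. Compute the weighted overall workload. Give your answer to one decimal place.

The tallies are the weights (they sum to 15).
Weighted sum = 4·47 + 0·73 + 4·71 + 1·17 + 2·83 + 4·32
            = 188 + 0 + 284 + 17 + 166 + 128 = 783.
Overall workload = 783 / 15 = 52.2000 ≈ 52.2.

52.2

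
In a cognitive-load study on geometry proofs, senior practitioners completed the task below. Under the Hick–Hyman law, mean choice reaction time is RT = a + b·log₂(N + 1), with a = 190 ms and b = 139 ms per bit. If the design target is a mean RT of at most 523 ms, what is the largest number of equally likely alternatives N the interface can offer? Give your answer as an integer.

Set 190 + 139·log₂(N + 1) ≤ 523.
log₂(N + 1) ≤ (523 − 190) / 139 = 2.3957.
N + 1 ≤ 2^2.3957 = 5.2623.
N ≤ 4.2623, so the largest integer N is 4.

4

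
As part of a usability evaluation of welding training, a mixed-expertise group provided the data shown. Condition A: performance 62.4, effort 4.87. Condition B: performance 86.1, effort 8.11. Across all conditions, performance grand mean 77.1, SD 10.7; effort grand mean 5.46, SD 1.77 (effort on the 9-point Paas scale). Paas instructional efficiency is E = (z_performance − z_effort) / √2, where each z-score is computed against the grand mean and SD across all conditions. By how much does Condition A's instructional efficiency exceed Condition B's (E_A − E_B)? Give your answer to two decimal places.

Condition A: z_P = (62.4 − 77.1)/10.7 = -1.3738; z_E = (4.87 − 5.46)/1.77 = -0.3333; E_A = (-1.3738 − (-0.3333))/√2 = -0.7357.
Condition B: z_P = (86.1 − 77.1)/10.7 = 0.8411; z_E = (8.11 − 5.46)/1.77 = 1.4972; E_B = (0.8411 − 1.4972)/√2 = -0.4639.
E_A − E_B = -0.7357 − (-0.4639) = -0.2718 ≈ -0.27.

-0.27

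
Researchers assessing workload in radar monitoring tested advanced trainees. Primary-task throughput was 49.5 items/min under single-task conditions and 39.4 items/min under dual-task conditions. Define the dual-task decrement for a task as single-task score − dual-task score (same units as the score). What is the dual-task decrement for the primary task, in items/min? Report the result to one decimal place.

10.1

Decrement = 49.5 − 39.4 = 10.1000 items/min ≈ 10.1 items/min.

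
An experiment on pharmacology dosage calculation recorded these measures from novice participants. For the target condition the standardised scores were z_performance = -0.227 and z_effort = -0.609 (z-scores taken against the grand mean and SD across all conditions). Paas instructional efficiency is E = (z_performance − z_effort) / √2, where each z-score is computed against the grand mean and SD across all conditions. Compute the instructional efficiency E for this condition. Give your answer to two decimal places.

0.27

z_P − z_E = -0.227 − (-0.609) = 0.3820.
E = 0.3820 / √2 = 0.3820 / 1.41421 = 0.2701 ≈ 0.27.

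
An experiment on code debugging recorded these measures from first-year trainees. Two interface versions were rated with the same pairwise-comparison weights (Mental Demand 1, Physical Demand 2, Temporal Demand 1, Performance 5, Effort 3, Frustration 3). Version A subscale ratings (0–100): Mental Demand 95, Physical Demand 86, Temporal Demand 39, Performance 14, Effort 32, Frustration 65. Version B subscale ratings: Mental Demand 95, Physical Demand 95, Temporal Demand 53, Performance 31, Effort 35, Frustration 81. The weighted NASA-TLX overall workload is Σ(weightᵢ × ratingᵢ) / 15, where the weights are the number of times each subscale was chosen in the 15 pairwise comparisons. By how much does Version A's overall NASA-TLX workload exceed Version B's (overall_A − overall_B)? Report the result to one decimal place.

Version A weighted sum = 1·95 + 2·86 + 1·39 + 5·14 + 3·32 + 3·65 = 95 + 172 + 39 + 70 + 96 + 195 = 667; overall_A = 667/15 = 44.4667.
Version B weighted sum = 1·95 + 2·95 + 1·53 + 5·31 + 3·35 + 3·81 = 95 + 190 + 53 + 155 + 105 + 243 = 841; overall_B = 841/15 = 56.0667.
Difference = 44.4667 − 56.0667 = -11.6000 ≈ -11.6.

-11.6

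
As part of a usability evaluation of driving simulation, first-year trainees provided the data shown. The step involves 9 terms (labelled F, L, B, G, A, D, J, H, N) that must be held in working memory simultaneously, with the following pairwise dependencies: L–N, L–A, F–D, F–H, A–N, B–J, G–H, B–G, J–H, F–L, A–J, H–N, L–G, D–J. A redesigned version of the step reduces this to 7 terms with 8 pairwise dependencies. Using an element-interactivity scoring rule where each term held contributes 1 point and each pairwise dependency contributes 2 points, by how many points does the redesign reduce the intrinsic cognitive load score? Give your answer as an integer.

Original: 9 × 1 + 14 × 2 = 9 + 28 = 37.
Redesigned: 7 × 1 + 8 × 2 = 7 + 16 = 23.
Reduction = 37 − 23 = 14.

14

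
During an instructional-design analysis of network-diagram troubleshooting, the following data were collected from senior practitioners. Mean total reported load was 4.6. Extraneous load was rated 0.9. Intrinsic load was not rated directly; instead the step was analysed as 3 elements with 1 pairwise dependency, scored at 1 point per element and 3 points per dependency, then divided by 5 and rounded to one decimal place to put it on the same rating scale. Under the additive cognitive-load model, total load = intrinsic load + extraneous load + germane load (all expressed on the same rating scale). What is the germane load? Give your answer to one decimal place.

2.5

Intrinsic (element-interactivity): (3 × 1 + 1 × 3) / 5 = 6 / 5 = 1.2000 → 1.2.
germane load = total − intrinsic − extraneous
             = 4.6 − 1.2 − 0.9 = 2.5.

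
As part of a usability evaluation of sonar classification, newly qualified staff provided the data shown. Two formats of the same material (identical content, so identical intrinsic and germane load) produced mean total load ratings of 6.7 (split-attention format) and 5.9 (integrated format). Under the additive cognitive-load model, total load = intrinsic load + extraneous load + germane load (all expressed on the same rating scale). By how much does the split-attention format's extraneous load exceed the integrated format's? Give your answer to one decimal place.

Intrinsic and germane load are equal across formats, so the difference in total load equals the difference in extraneous load.
Extraneous-load difference = 6.7 − 5.9 = 0.8.

0.8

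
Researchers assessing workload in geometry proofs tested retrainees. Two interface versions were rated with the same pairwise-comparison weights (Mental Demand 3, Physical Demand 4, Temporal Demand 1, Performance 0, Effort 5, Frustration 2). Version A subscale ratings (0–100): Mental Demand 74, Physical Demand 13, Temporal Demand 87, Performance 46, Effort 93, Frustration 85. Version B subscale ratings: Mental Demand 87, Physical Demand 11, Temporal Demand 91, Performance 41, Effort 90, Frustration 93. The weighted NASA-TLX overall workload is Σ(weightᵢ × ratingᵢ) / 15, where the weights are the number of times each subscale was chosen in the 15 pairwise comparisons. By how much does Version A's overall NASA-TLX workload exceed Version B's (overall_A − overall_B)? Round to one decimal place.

Version A weighted sum = 3·74 + 4·13 + 1·87 + 0·46 + 5·93 + 2·85 = 222 + 52 + 87 + 0 + 465 + 170 = 996; overall_A = 996/15 = 66.4000.
Version B weighted sum = 3·87 + 4·11 + 1·91 + 0·41 + 5·90 + 2·93 = 261 + 44 + 91 + 0 + 450 + 186 = 1032; overall_B = 1032/15 = 68.8000.
Difference = 66.4000 − 68.8000 = -2.4000 ≈ -2.4.

-2.4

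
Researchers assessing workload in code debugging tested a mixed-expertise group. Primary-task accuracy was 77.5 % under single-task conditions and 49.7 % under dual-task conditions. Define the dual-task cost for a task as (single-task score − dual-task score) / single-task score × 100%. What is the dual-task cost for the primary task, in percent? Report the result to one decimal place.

Cost = (77.5 − 49.7) / 77.5 × 100%
     = 27.8000 / 77.5 × 100% = 35.8710%.
≈ 35.9%.

35.9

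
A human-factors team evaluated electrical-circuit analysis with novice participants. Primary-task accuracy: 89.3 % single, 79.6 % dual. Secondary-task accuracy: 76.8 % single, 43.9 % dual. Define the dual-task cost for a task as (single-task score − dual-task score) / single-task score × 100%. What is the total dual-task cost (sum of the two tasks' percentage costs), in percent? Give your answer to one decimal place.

53.7

Primary cost = (89.3 − 79.6) / 89.3 × 100% = 10.8623%.
Secondary cost = (76.8 − 43.9) / 76.8 × 100% = 42.8385%.
Total = 10.8623% + 42.8385% = 53.7008% ≈ 53.7%.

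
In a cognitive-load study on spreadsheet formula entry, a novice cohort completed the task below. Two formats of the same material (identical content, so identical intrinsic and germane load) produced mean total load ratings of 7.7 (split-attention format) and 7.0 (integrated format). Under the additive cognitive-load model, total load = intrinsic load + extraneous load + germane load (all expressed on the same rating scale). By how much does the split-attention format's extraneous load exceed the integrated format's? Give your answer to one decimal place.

0.7

Intrinsic and germane load are equal across formats, so the difference in total load equals the difference in extraneous load.
Extraneous-load difference = 7.7 − 7.0 = 0.7.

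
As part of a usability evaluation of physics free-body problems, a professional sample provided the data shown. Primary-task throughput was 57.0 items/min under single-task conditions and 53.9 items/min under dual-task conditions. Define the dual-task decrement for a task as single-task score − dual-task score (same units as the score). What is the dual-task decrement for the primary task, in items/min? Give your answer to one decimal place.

Decrement = 57.0 − 53.9 = 3.1000 items/min ≈ 3.1 items/min.

3.1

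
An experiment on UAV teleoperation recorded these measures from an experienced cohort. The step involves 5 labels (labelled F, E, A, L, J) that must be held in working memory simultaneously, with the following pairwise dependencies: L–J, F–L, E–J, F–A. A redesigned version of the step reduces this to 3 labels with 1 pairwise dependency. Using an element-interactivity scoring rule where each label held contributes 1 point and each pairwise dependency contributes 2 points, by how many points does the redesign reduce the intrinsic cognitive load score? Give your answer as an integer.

Original: 5 × 1 + 4 × 2 = 5 + 8 = 13.
Redesigned: 3 × 1 + 1 × 2 = 3 + 2 = 5.
Reduction = 13 − 5 = 8.

8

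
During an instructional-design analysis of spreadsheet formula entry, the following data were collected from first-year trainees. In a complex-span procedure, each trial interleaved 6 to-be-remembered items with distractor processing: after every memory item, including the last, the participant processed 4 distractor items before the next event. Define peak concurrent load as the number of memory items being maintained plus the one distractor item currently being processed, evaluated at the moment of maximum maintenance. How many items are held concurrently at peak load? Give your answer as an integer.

Maintenance is greatest during the distractor(s) after memory item 6: all 6 memory items are being held.
One distractor item is concurrently being processed.
Peak concurrent load = 6 + 1 = 7 items.

7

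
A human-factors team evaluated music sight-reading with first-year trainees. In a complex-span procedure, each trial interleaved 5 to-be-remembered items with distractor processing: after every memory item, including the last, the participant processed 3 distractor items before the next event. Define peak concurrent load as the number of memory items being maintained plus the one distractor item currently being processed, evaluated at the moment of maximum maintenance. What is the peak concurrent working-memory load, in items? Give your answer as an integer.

Maintenance is greatest during the distractor(s) after memory item 5: all 5 memory items are being held.
One distractor item is concurrently being processed.
Peak concurrent load = 5 + 1 = 6 items.

6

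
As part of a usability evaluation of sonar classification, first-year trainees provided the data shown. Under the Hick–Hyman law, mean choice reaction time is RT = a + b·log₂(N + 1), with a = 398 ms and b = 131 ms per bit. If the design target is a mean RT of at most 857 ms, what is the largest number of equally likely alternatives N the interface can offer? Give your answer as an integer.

Set 398 + 131·log₂(N + 1) ≤ 857.
log₂(N + 1) ≤ (857 − 398) / 131 = 3.5038.
N + 1 ≤ 2^3.5038 = 11.3435.
N ≤ 10.3435, so the largest integer N is 10.

10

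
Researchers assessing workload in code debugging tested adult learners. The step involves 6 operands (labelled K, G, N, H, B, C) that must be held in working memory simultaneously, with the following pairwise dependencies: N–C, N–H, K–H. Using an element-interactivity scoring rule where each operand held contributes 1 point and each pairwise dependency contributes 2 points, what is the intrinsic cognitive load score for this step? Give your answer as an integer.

12

Count of operands held simultaneously: 6.
Count of pairwise dependencies listed: 3.
Element contribution: 6 × 1 = 6.
Interaction contribution: 3 × 2 = 6.
Intrinsic load = 6 + 6 = 12.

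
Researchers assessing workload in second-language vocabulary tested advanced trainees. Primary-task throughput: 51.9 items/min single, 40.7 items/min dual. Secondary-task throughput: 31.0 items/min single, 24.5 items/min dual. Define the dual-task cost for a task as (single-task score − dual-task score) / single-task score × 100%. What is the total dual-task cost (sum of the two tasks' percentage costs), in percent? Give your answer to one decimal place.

Primary cost = (51.9 − 40.7) / 51.9 × 100% = 21.5800%.
Secondary cost = (31.0 − 24.5) / 31.0 × 100% = 20.9677%.
Total = 21.5800% + 20.9677% = 42.5477% ≈ 42.5%.

42.5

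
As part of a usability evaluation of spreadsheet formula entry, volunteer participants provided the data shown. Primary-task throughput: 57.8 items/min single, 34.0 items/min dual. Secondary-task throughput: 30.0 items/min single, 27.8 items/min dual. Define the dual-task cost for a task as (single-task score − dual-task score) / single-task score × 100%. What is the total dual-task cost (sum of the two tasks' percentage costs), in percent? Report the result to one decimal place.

Primary cost = (57.8 − 34.0) / 57.8 × 100% = 41.1765%.
Secondary cost = (30.0 − 27.8) / 30.0 × 100% = 7.3333%.
Total = 41.1765% + 7.3333% = 48.5098% ≈ 48.5%.

48.5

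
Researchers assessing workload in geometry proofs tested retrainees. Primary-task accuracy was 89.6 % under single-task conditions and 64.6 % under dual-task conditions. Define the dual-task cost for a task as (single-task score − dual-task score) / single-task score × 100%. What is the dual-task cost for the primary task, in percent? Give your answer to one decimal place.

27.9

Cost = (89.6 − 64.6) / 89.6 × 100%
     = 25.0000 / 89.6 × 100% = 27.9018%.
≈ 27.9%.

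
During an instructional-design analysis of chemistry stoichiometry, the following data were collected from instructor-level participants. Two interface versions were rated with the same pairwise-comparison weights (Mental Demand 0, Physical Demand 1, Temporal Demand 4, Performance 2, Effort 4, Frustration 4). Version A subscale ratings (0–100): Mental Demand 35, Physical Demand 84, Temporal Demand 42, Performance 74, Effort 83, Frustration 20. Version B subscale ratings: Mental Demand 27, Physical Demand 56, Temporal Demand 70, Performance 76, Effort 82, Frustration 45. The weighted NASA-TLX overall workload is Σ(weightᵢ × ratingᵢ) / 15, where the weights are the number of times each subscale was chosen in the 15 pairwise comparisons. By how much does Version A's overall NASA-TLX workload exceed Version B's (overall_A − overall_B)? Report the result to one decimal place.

Version A weighted sum = 0·35 + 1·84 + 4·42 + 2·74 + 4·83 + 4·20 = 0 + 84 + 168 + 148 + 332 + 80 = 812; overall_A = 812/15 = 54.1333.
Version B weighted sum = 0·27 + 1·56 + 4·70 + 2·76 + 4·82 + 4·45 = 0 + 56 + 280 + 152 + 328 + 180 = 996; overall_B = 996/15 = 66.4000.
Difference = 54.1333 − 66.4000 = -12.2667 ≈ -12.3.

-12.3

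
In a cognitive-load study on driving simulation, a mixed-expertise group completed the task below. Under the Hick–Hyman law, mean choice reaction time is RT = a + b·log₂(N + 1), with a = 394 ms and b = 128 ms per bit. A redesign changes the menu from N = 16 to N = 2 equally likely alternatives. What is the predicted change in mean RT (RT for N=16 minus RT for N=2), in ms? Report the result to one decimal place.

320.3

RT(16) = 394 + 128·log₂(17) = 394 + 128·4.0875 = 917.2000 ms.
RT(2) = 394 + 128·log₂(3) = 394 + 128·1.5850 = 596.8800 ms.
Difference = 917.2000 − 596.8800 = 320.3200 ≈ 320.3 ms.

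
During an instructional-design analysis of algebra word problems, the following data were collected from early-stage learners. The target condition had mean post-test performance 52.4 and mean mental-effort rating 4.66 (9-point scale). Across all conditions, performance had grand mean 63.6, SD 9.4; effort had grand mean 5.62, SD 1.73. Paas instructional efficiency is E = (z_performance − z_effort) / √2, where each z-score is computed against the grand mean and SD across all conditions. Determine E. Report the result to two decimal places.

-0.45

z_performance = (52.4 − 63.6) / 9.4 = -11.2000 / 9.4 = -1.1915.
z_effort = (4.66 − 5.62) / 1.73 = -0.9600 / 1.73 = -0.5549.
z_P − z_E = -1.1915 − (-0.5549) = -0.6366.
E = -0.6366 / √2 = -0.6366 / 1.41421 = -0.4501 ≈ -0.45.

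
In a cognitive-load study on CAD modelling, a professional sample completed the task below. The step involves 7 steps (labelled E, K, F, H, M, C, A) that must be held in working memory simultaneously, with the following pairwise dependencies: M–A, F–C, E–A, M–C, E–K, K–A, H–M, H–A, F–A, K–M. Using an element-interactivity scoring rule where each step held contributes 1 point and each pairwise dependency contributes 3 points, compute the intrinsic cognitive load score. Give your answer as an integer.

37

Count of steps held simultaneously: 7.
Count of pairwise dependencies listed: 10.
Element contribution: 7 × 1 = 7.
Interaction contribution: 10 × 3 = 30.
Intrinsic load = 7 + 30 = 37.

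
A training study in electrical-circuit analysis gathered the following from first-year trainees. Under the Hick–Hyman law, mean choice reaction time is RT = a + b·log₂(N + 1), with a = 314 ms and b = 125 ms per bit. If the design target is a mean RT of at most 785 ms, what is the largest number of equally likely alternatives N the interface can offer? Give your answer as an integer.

12

Set 314 + 125·log₂(N + 1) ≤ 785.
log₂(N + 1) ≤ (785 − 314) / 125 = 3.7680.
N + 1 ≤ 2^3.7680 = 13.6233.
N ≤ 12.6233, so the largest integer N is 12.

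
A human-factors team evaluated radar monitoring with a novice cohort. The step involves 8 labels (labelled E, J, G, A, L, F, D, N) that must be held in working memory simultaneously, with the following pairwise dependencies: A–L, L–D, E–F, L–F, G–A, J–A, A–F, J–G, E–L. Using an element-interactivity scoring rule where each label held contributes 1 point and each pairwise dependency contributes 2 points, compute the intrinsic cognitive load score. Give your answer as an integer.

Count of labels held simultaneously: 8.
Count of pairwise dependencies listed: 9.
Element contribution: 8 × 1 = 8.
Interaction contribution: 9 × 2 = 18.
Intrinsic load = 8 + 18 = 26.

26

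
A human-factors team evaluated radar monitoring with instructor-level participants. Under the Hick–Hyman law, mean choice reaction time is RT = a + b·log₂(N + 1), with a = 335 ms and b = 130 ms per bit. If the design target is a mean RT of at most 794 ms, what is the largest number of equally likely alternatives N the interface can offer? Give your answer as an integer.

10

Set 335 + 130·log₂(N + 1) ≤ 794.
log₂(N + 1) ≤ (794 − 335) / 130 = 3.5308.
N + 1 ≤ 2^3.5308 = 11.5578.
N ≤ 10.5578, so the largest integer N is 10.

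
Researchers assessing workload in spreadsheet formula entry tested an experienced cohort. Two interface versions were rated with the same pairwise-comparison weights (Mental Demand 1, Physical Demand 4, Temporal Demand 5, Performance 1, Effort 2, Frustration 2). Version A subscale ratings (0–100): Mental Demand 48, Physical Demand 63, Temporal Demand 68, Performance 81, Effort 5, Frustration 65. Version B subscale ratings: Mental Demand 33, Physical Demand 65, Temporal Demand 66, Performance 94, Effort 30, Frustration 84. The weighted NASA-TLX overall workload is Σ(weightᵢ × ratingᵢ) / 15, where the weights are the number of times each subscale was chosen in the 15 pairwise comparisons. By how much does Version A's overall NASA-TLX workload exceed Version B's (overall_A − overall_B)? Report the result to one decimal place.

-5.6

Version A weighted sum = 1·48 + 4·63 + 5·68 + 1·81 + 2·5 + 2·65 = 48 + 252 + 340 + 81 + 10 + 130 = 861; overall_A = 861/15 = 57.4000.
Version B weighted sum = 1·33 + 4·65 + 5·66 + 1·94 + 2·30 + 2·84 = 33 + 260 + 330 + 94 + 60 + 168 = 945; overall_B = 945/15 = 63.0000.
Difference = 57.4000 − 63.0000 = -5.6000 ≈ -5.6.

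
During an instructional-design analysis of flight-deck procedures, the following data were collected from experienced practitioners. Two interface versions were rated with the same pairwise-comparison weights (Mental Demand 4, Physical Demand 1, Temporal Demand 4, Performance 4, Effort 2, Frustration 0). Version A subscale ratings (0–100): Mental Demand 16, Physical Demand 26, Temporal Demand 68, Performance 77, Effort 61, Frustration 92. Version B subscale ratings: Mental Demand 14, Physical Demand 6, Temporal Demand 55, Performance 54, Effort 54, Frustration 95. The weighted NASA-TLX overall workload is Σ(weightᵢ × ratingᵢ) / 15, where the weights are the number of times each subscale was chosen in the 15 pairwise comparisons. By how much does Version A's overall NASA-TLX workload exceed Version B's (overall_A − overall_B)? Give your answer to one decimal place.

Version A weighted sum = 4·16 + 1·26 + 4·68 + 4·77 + 2·61 + 0·92 = 64 + 26 + 272 + 308 + 122 + 0 = 792; overall_A = 792/15 = 52.8000.
Version B weighted sum = 4·14 + 1·6 + 4·55 + 4·54 + 2·54 + 0·95 = 56 + 6 + 220 + 216 + 108 + 0 = 606; overall_B = 606/15 = 40.4000.
Difference = 52.8000 − 40.4000 = 12.4000 ≈ 12.4.

12.4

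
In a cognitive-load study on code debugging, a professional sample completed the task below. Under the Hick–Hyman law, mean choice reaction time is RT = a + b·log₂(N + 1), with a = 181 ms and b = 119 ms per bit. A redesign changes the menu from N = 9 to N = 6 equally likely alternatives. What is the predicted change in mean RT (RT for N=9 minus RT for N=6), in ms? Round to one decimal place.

61.2

RT(9) = 181 + 119·log₂(10) = 181 + 119·3.3219 = 576.3061 ms.
RT(6) = 181 + 119·log₂(7) = 181 + 119·2.8074 = 515.0806 ms.
Difference = 576.3061 − 515.0806 = 61.2255 ≈ 61.2 ms.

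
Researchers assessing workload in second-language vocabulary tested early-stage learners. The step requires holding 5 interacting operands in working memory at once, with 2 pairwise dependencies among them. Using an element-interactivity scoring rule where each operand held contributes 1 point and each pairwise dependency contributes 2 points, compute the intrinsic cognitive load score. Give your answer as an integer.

Element contribution: 5 × 1 = 5.
Interaction contribution: 2 × 2 = 4.
Intrinsic load = 5 + 4 = 9.

9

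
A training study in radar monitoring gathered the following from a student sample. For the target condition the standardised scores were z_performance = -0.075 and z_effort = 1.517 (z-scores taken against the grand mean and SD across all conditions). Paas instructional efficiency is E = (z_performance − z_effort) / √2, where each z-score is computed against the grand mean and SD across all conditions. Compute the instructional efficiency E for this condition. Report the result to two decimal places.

z_P − z_E = -0.075 − 1.517 = -1.5920.
E = -1.5920 / √2 = -1.5920 / 1.41421 = -1.1257 ≈ -1.13.

-1.13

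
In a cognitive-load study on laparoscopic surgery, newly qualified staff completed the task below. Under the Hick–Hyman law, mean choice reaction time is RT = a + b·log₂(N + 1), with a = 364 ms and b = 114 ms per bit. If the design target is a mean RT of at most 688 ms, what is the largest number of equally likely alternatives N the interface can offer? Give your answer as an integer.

6

Set 364 + 114·log₂(N + 1) ≤ 688.
log₂(N + 1) ≤ (688 − 364) / 114 = 2.8421.
N + 1 ≤ 2^2.8421 = 7.1706.
N ≤ 6.1706, so the largest integer N is 6.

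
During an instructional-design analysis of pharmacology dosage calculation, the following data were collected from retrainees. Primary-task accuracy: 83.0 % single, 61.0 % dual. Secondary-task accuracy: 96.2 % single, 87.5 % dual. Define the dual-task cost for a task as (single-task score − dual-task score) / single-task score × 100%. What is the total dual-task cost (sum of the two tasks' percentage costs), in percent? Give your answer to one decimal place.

35.5

Primary cost = (83.0 − 61.0) / 83.0 × 100% = 26.5060%.
Secondary cost = (96.2 − 87.5) / 96.2 × 100% = 9.0437%.
Total = 26.5060% + 9.0437% = 35.5497% ≈ 35.5%.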